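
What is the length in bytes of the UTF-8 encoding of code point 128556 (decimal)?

U+1F62C = 0x1F62C. UTF-8 uses 1 byte below 0x80, 2 below 0x800, 3 below 0x10000, 4 up to 0x10FFFF. 0x1F62C is in U+10000–U+10FFFF → 4 bytes.

4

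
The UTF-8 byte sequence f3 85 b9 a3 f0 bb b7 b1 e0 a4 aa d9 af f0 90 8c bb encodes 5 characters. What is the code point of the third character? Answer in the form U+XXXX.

U+092A

Offset 0: leading byte 0xF3 = 11110011 → 4-byte char #1 = F3 85 B9 A3.
Offset 4: leading byte 0xF0 = 11110000 → 4-byte char #2 = F0 BB B7 B1.
Offset 8: leading byte 0xE0 = 11100000 → 3-byte char #3 = E0 A4 AA.
Leading byte 0xE0 = 11100000 matches 1110xxxx → 3-byte sequence.
Byte 1: 0xE0 = 11100000, payload 0000 (4 bits).
Byte 2: 0xA4 = 10100100 (10xxxxxx ✓), payload 100100.
Byte 3: 0xAA = 10101010 (10xxxxxx ✓), payload 101010.
Concatenate: 0000100100101010 = 0x92A (16 bits → U+092A).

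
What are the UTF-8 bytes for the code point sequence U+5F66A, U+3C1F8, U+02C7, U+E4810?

F1 9F 99 AA F0 BC 87 B8 CB 87 F3 A4 A0 90

U+5F66A: 4-byte form → F1 9F 99 AA.
U+3C1F8: 4-byte form → F0 BC 87 B8.
U+02C7: 2-byte form → CB 87.
U+E4810: 4-byte form → F3 A4 A0 90.
Concatenated (14 bytes): F1 9F 99 AA F0 BC 87 B8 CB 87 F3 A4 A0 90.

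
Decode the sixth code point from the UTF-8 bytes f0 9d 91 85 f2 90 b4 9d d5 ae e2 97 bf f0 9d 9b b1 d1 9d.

Offset 0: leading byte 0xF0 = 11110000 → 4-byte char #1 = F0 9D 91 85.
Offset 4: leading byte 0xF2 = 11110010 → 4-byte char #2 = F2 90 B4 9D.
Offset 8: leading byte 0xD5 = 11010101 → 2-byte char #3 = D5 AE.
Offset 10: leading byte 0xE2 = 11100010 → 3-byte char #4 = E2 97 BF.
Offset 13: leading byte 0xF0 = 11110000 → 4-byte char #5 = F0 9D 9B B1.
Offset 17: leading byte 0xD1 = 11010001 → 2-byte char #6 = D1 9D.
Leading byte 0xD1 = 11010001 matches 110xxxxx → 2-byte sequence.
Byte 1: 0xD1 = 11010001, payload 10001 (5 bits).
Byte 2: 0x9D = 10011101 (10xxxxxx ✓), payload 011101.
Concatenate: 10001011101 = 0x45D (11 bits → U+045D).

U+045D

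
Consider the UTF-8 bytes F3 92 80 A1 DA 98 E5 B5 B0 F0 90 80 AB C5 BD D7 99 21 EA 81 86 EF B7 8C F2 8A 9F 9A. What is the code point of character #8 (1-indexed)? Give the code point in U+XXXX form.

U+A046

Offset 0: leading byte 0xF3 = 11110011 → 4-byte char #1 = F3 92 80 A1.
Offset 4: leading byte 0xDA = 11011010 → 2-byte char #2 = DA 98.
Offset 6: leading byte 0xE5 = 11100101 → 3-byte char #3 = E5 B5 B0.
Offset 9: leading byte 0xF0 = 11110000 → 4-byte char #4 = F0 90 80 AB.
Offset 13: leading byte 0xC5 = 11000101 → 2-byte char #5 = C5 BD.
Offset 15: leading byte 0xD7 = 11010111 → 2-byte char #6 = D7 99.
Offset 17: leading byte 0x21 = 00100001 → 1-byte char #7 = 21.
Offset 18: leading byte 0xEA = 11101010 → 3-byte char #8 = EA 81 86.
Leading byte 0xEA = 11101010 matches 1110xxxx → 3-byte sequence.
Byte 1: 0xEA = 11101010, payload 1010 (4 bits).
Byte 2: 0x81 = 10000001 (10xxxxxx ✓), payload 000001.
Byte 3: 0x86 = 10000110 (10xxxxxx ✓), payload 000110.
Concatenate: 1010000001000110 = 0xA046 (16 bits → U+A046).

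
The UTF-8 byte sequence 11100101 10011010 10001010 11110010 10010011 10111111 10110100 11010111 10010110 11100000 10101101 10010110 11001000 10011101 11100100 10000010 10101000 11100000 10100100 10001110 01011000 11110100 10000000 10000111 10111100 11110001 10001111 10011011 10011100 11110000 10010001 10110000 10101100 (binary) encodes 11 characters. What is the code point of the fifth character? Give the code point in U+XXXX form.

Offset 0: leading byte 0xE5 = 11100101 → 3-byte char #1 = E5 9A 8A.
Offset 3: leading byte 0xF2 = 11110010 → 4-byte char #2 = F2 93 BF B4.
Offset 7: leading byte 0xD7 = 11010111 → 2-byte char #3 = D7 96.
Offset 9: leading byte 0xE0 = 11100000 → 3-byte char #4 = E0 AD 96.
Offset 12: leading byte 0xC8 = 11001000 → 2-byte char #5 = C8 9D.
Leading byte 0xC8 = 11001000 matches 110xxxxx → 2-byte sequence.
Byte 1: 0xC8 = 11001000, payload 01000 (5 bits).
Byte 2: 0x9D = 10011101 (10xxxxxx ✓), payload 011101.
Concatenate: 01000011101 = 0x21D (11 bits → U+021D).

U+021D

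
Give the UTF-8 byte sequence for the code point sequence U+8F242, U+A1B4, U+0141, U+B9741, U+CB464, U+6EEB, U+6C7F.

U+8F242: 4-byte form → F2 8F 89 82.
U+A1B4: 3-byte form → EA 86 B4.
U+0141: 2-byte form → C5 81.
U+B9741: 4-byte form → F2 B9 9D 81.
U+CB464: 4-byte form → F3 8B 91 A4.
U+6EEB: 3-byte form → E6 BB AB.
U+6C7F: 3-byte form → E6 B1 BF.
Concatenated (23 bytes): F2 8F 89 82 EA 86 B4 C5 81 F2 B9 9D 81 F3 8B 91 A4 E6 BB AB E6 B1 BF.

F2 8F 89 82 EA 86 B4 C5 81 F2 B9 9D 81 F3 8B 91 A4 E6 BB AB E6 B1 BF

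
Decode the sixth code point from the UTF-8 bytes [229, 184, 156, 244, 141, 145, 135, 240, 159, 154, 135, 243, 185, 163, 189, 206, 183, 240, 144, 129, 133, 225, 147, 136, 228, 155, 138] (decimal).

Offset 0: leading byte 0xE5 = 11100101 → 3-byte char #1 = E5 B8 9C.
Offset 3: leading byte 0xF4 = 11110100 → 4-byte char #2 = F4 8D 91 87.
Offset 7: leading byte 0xF0 = 11110000 → 4-byte char #3 = F0 9F 9A 87.
Offset 11: leading byte 0xF3 = 11110011 → 4-byte char #4 = F3 B9 A3 BD.
Offset 15: leading byte 0xCE = 11001110 → 2-byte char #5 = CE B7.
Offset 17: leading byte 0xF0 = 11110000 → 4-byte char #6 = F0 90 81 85.
Leading byte 0xF0 = 11110000 matches 11110xxx → 4-byte sequence.
Byte 1: 0xF0 = 11110000, payload 000 (3 bits).
Byte 2: 0x90 = 10010000 (10xxxxxx ✓), payload 010000.
Byte 3: 0x81 = 10000001 (10xxxxxx ✓), payload 000001.
Byte 4: 0x85 = 10000101 (10xxxxxx ✓), payload 000101.
Concatenate: 000010000000001000101 = 0x10045 (21 bits → U+10045).

U+10045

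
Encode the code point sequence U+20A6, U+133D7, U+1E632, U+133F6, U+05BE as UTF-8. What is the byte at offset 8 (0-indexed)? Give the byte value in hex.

U+20A6 → 3-byte form E2 82 A6 at offsets 0–2.
U+133D7 → 4-byte form F0 93 8F 97 at offsets 3–6.
U+1E632 → 4-byte form F0 9E 98 B2 at offsets 7–10.
Offset 8 falls in char 3's range; it's byte 2 of F0 9E 98 B2 = 0x9E.

0x9E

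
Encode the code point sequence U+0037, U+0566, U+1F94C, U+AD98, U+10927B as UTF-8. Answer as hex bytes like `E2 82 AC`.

37 D5 A6 F0 9F A5 8C EA B6 98 F4 89 89 BB

U+0037: 1-byte form → 37.
U+0566: 2-byte form → D5 A6.
U+1F94C: 4-byte form → F0 9F A5 8C.
U+AD98: 3-byte form → EA B6 98.
U+10927B: 4-byte form → F4 89 89 BB.
Concatenated (14 bytes): 37 D5 A6 F0 9F A5 8C EA B6 98 F4 89 89 BB.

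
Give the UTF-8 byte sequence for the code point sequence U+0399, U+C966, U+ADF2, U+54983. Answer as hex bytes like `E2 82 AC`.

CE 99 EC A5 A6 EA B7 B2 F1 94 A6 83

U+0399: 2-byte form → CE 99.
U+C966: 3-byte form → EC A5 A6.
U+ADF2: 3-byte form → EA B7 B2.
U+54983: 4-byte form → F1 94 A6 83.
Concatenated (12 bytes): CE 99 EC A5 A6 EA B7 B2 F1 94 A6 83.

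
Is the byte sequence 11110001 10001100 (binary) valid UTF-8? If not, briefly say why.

invalid (sequence truncated)

Leading byte 0xF1 = 11110001 → 4-byte form, but only 2 bytes are present.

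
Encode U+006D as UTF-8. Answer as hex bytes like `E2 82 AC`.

6D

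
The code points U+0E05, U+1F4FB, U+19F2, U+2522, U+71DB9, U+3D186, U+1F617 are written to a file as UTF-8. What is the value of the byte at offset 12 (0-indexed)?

0xA2

U+0E05 → 3-byte form E0 B8 85 at offsets 0–2.
U+1F4FB → 4-byte form F0 9F 93 BB at offsets 3–6.
U+19F2 → 3-byte form E1 A7 B2 at offsets 7–9.
U+2522 → 3-byte form E2 94 A2 at offsets 10–12.
Offset 12 falls in char 4's range; it's byte 3 of E2 94 A2 = 0xA2.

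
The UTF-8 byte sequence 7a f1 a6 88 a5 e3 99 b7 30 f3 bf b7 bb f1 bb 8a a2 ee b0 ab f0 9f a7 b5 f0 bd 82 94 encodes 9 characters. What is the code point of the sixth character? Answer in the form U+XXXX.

U+7B2A2

Offset 0: leading byte 0x7A = 01111010 → 1-byte char #1 = 7A.
Offset 1: leading byte 0xF1 = 11110001 → 4-byte char #2 = F1 A6 88 A5.
Offset 5: leading byte 0xE3 = 11100011 → 3-byte char #3 = E3 99 B7.
Offset 8: leading byte 0x30 = 00110000 → 1-byte char #4 = 30.
Offset 9: leading byte 0xF3 = 11110011 → 4-byte char #5 = F3 BF B7 BB.
Offset 13: leading byte 0xF1 = 11110001 → 4-byte char #6 = F1 BB 8A A2.
Leading byte 0xF1 = 11110001 matches 11110xxx → 4-byte sequence.
Byte 1: 0xF1 = 11110001, payload 001 (3 bits).
Byte 2: 0xBB = 10111011 (10xxxxxx ✓), payload 111011.
Byte 3: 0x8A = 10001010 (10xxxxxx ✓), payload 001010.
Byte 4: 0xA2 = 10100010 (10xxxxxx ✓), payload 100010.
Concatenate: 001111011001010100010 = 0x7B2A2 (21 bits → U+7B2A2).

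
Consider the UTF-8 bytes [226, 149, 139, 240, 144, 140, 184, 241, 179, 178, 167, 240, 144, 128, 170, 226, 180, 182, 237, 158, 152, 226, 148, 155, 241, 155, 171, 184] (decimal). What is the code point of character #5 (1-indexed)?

U+2D36

Offset 0: leading byte 0xE2 = 11100010 → 3-byte char #1 = E2 95 8B.
Offset 3: leading byte 0xF0 = 11110000 → 4-byte char #2 = F0 90 8C B8.
Offset 7: leading byte 0xF1 = 11110001 → 4-byte char #3 = F1 B3 B2 A7.
Offset 11: leading byte 0xF0 = 11110000 → 4-byte char #4 = F0 90 80 AA.
Offset 15: leading byte 0xE2 = 11100010 → 3-byte char #5 = E2 B4 B6.
Leading byte 0xE2 = 11100010 matches 1110xxxx → 3-byte sequence.
Byte 1: 0xE2 = 11100010, payload 0010 (4 bits).
Byte 2: 0xB4 = 10110100 (10xxxxxx ✓), payload 110100.
Byte 3: 0xB6 = 10110110 (10xxxxxx ✓), payload 110110.
Concatenate: 0010110100110110 = 0x2D36 (16 bits → U+2D36).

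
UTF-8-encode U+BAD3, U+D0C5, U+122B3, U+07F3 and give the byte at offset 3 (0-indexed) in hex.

U+BAD3 → 3-byte form EB AB 93 at offsets 0–2.
U+D0C5 → 3-byte form ED 83 85 at offsets 3–5.
Offset 3 falls in char 2's range; it's byte 1 of ED 83 85 = 0xED.

0xED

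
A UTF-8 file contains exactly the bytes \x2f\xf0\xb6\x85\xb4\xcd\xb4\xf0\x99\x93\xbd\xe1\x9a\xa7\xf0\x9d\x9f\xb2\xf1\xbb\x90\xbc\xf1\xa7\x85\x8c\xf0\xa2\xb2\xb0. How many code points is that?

Byte at offset 0: 0x2F = 00101111 → 1-byte char (#1). Advance 1.
Byte at offset 1: 0xF0 = 11110000 → 4-byte char (#2). Advance 4.
Byte at offset 5: 0xCD = 11001101 → 2-byte char (#3). Advance 2.
Byte at offset 7: 0xF0 = 11110000 → 4-byte char (#4). Advance 4.
Byte at offset 11: 0xE1 = 11100001 → 3-byte char (#5). Advance 3.
Byte at offset 14: 0xF0 = 11110000 → 4-byte char (#6). Advance 4.
Byte at offset 18: 0xF1 = 11110001 → 4-byte char (#7). Advance 4.
Byte at offset 22: 0xF1 = 11110001 → 4-byte char (#8). Advance 4.
Byte at offset 26: 0xF0 = 11110000 → 4-byte char (#9). Advance 4.
Reached end at offset 30 after 9 code points.

9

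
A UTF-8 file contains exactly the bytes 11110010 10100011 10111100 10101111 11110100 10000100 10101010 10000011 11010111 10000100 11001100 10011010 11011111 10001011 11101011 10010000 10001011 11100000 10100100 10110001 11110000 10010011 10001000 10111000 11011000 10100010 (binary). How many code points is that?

Byte at offset 0: 0xF2 = 11110010 → 4-byte char (#1). Advance 4.
Byte at offset 4: 0xF4 = 11110100 → 4-byte char (#2). Advance 4.
Byte at offset 8: 0xD7 = 11010111 → 2-byte char (#3). Advance 2.
Byte at offset 10: 0xCC = 11001100 → 2-byte char (#4). Advance 2.
Byte at offset 12: 0xDF = 11011111 → 2-byte char (#5). Advance 2.
Byte at offset 14: 0xEB = 11101011 → 3-byte char (#6). Advance 3.
Byte at offset 17: 0xE0 = 11100000 → 3-byte char (#7). Advance 3.
Byte at offset 20: 0xF0 = 11110000 → 4-byte char (#8). Advance 4.
Byte at offset 24: 0xD8 = 11011000 → 2-byte char (#9). Advance 2.
Reached end at offset 26 after 9 code points.

9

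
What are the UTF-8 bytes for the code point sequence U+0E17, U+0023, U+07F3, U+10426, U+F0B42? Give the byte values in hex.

U+0E17: 3-byte form → E0 B8 97.
U+0023: 1-byte form → 23.
U+07F3: 2-byte form → DF B3.
U+10426: 4-byte form → F0 90 90 A6.
U+F0B42: 4-byte form → F3 B0 AD 82.
Concatenated (14 bytes): E0 B8 97 23 DF B3 F0 90 90 A6 F3 B0 AD 82.

E0 B8 97 23 DF B3 F0 90 90 A6 F3 B0 AD 82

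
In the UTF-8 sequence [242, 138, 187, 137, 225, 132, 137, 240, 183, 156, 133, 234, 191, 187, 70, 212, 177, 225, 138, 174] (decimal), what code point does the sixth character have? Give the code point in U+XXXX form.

U+0531

Offset 0: leading byte 0xF2 = 11110010 → 4-byte char #1 = F2 8A BB 89.
Offset 4: leading byte 0xE1 = 11100001 → 3-byte char #2 = E1 84 89.
Offset 7: leading byte 0xF0 = 11110000 → 4-byte char #3 = F0 B7 9C 85.
Offset 11: leading byte 0xEA = 11101010 → 3-byte char #4 = EA BF BB.
Offset 14: leading byte 0x46 = 01000110 → 1-byte char #5 = 46.
Offset 15: leading byte 0xD4 = 11010100 → 2-byte char #6 = D4 B1.
Leading byte 0xD4 = 11010100 matches 110xxxxx → 2-byte sequence.
Byte 1: 0xD4 = 11010100, payload 10100 (5 bits).
Byte 2: 0xB1 = 10110001 (10xxxxxx ✓), payload 110001.
Concatenate: 10100110001 = 0x531 (11 bits → U+0531).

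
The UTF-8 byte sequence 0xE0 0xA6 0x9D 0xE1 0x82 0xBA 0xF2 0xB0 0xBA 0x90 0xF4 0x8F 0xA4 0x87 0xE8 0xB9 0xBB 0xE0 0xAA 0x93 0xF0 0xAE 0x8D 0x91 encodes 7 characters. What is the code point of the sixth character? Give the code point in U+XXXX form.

U+0A93

Offset 0: leading byte 0xE0 = 11100000 → 3-byte char #1 = E0 A6 9D.
Offset 3: leading byte 0xE1 = 11100001 → 3-byte char #2 = E1 82 BA.
Offset 6: leading byte 0xF2 = 11110010 → 4-byte char #3 = F2 B0 BA 90.
Offset 10: leading byte 0xF4 = 11110100 → 4-byte char #4 = F4 8F A4 87.
Offset 14: leading byte 0xE8 = 11101000 → 3-byte char #5 = E8 B9 BB.
Offset 17: leading byte 0xE0 = 11100000 → 3-byte char #6 = E0 AA 93.
Leading byte 0xE0 = 11100000 matches 1110xxxx → 3-byte sequence.
Byte 1: 0xE0 = 11100000, payload 0000 (4 bits).
Byte 2: 0xAA = 10101010 (10xxxxxx ✓), payload 101010.
Byte 3: 0x93 = 10010011 (10xxxxxx ✓), payload 010011.
Concatenate: 0000101010010011 = 0xA93 (16 bits → U+0A93).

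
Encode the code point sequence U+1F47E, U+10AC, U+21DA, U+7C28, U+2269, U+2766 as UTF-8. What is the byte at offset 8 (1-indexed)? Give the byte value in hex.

1-indexed offset 8 is 0-indexed offset 7.
U+1F47E → 4-byte form F0 9F 91 BE at offsets 0–3.
U+10AC → 3-byte form E1 82 AC at offsets 4–6.
U+21DA → 3-byte form E2 87 9A at offsets 7–9.
Offset 7 falls in char 3's range; it's byte 1 of E2 87 9A = 0xE2.

0xE2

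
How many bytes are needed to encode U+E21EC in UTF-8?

U+E21EC = 0xE21EC. UTF-8 uses 1 byte below 0x80, 2 below 0x800, 3 below 0x10000, 4 up to 0x10FFFF. 0xE21EC is in U+10000–U+10FFFF → 4 bytes.

4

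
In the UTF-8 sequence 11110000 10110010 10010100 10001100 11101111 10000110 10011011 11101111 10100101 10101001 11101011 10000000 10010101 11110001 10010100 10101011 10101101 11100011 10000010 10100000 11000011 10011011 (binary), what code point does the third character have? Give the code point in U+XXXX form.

U+F969

Offset 0: leading byte 0xF0 = 11110000 → 4-byte char #1 = F0 B2 94 8C.
Offset 4: leading byte 0xEF = 11101111 → 3-byte char #2 = EF 86 9B.
Offset 7: leading byte 0xEF = 11101111 → 3-byte char #3 = EF A5 A9.
Leading byte 0xEF = 11101111 matches 1110xxxx → 3-byte sequence.
Byte 1: 0xEF = 11101111, payload 1111 (4 bits).
Byte 2: 0xA5 = 10100101 (10xxxxxx ✓), payload 100101.
Byte 3: 0xA9 = 10101001 (10xxxxxx ✓), payload 101001.
Concatenate: 1111100101101001 = 0xF969 (16 bits → U+F969).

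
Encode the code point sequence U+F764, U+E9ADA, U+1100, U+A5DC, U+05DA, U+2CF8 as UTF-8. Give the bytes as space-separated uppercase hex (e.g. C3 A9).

U+F764: 3-byte form → EF 9D A4.
U+E9ADA: 4-byte form → F3 A9 AB 9A.
U+1100: 3-byte form → E1 84 80.
U+A5DC: 3-byte form → EA 97 9C.
U+05DA: 2-byte form → D7 9A.
U+2CF8: 3-byte form → E2 B3 B8.
Concatenated (18 bytes): EF 9D A4 F3 A9 AB 9A E1 84 80 EA 97 9C D7 9A E2 B3 B8.

EF 9D A4 F3 A9 AB 9A E1 84 80 EA 97 9C D7 9A E2 B3 B8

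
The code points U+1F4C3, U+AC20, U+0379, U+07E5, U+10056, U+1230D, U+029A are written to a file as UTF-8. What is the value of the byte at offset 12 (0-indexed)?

U+1F4C3 → 4-byte form F0 9F 93 83 at offsets 0–3.
U+AC20 → 3-byte form EA B0 A0 at offsets 4–6.
U+0379 → 2-byte form CD B9 at offsets 7–8.
U+07E5 → 2-byte form DF A5 at offsets 9–10.
U+10056 → 4-byte form F0 90 81 96 at offsets 11–14.
Offset 12 falls in char 5's range; it's byte 2 of F0 90 81 96 = 0x90.

0x90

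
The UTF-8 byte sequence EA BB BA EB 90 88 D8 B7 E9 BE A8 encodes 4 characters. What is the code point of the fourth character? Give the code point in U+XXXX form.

Offset 0: leading byte 0xEA = 11101010 → 3-byte char #1 = EA BB BA.
Offset 3: leading byte 0xEB = 11101011 → 3-byte char #2 = EB 90 88.
Offset 6: leading byte 0xD8 = 11011000 → 2-byte char #3 = D8 B7.
Offset 8: leading byte 0xE9 = 11101001 → 3-byte char #4 = E9 BE A8.
Leading byte 0xE9 = 11101001 matches 1110xxxx → 3-byte sequence.
Byte 1: 0xE9 = 11101001, payload 1001 (4 bits).
Byte 2: 0xBE = 10111110 (10xxxxxx ✓), payload 111110.
Byte 3: 0xA8 = 10101000 (10xxxxxx ✓), payload 101000.
Concatenate: 1001111110101000 = 0x9FA8 (16 bits → U+9FA8).

U+9FA8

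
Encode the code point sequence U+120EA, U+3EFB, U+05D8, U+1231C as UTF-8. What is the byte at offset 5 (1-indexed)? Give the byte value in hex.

0xE3

1-indexed offset 5 is 0-indexed offset 4.
U+120EA → 4-byte form F0 92 83 AA at offsets 0–3.
U+3EFB → 3-byte form E3 BB BB at offsets 4–6.
Offset 4 falls in char 2's range; it's byte 1 of E3 BB BB = 0xE3.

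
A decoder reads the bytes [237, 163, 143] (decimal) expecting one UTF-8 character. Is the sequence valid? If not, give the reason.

invalid (encodes a surrogate (U+D800–U+DFFF))

Structurally a 3-byte sequence; payload = 0xD8CF.
But 0xD8CF is in U+D800–U+DFFF, the surrogate range. Surrogates are not Unicode scalar values and are forbidden in UTF-8.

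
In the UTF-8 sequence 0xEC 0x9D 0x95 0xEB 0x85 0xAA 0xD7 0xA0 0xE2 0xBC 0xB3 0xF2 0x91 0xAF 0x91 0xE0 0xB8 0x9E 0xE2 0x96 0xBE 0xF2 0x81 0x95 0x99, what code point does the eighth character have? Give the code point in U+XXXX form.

Offset 0: leading byte 0xEC = 11101100 → 3-byte char #1 = EC 9D 95.
Offset 3: leading byte 0xEB = 11101011 → 3-byte char #2 = EB 85 AA.
Offset 6: leading byte 0xD7 = 11010111 → 2-byte char #3 = D7 A0.
Offset 8: leading byte 0xE2 = 11100010 → 3-byte char #4 = E2 BC B3.
Offset 11: leading byte 0xF2 = 11110010 → 4-byte char #5 = F2 91 AF 91.
Offset 15: leading byte 0xE0 = 11100000 → 3-byte char #6 = E0 B8 9E.
Offset 18: leading byte 0xE2 = 11100010 → 3-byte char #7 = E2 96 BE.
Offset 21: leading byte 0xF2 = 11110010 → 4-byte char #8 = F2 81 95 99.
Leading byte 0xF2 = 11110010 matches 11110xxx → 4-byte sequence.
Byte 1: 0xF2 = 11110010, payload 010 (3 bits).
Byte 2: 0x81 = 10000001 (10xxxxxx ✓), payload 000001.
Byte 3: 0x95 = 10010101 (10xxxxxx ✓), payload 010101.
Byte 4: 0x99 = 10011001 (10xxxxxx ✓), payload 011001.
Concatenate: 010000001010101011001 = 0x81559 (21 bits → U+81559).

U+81559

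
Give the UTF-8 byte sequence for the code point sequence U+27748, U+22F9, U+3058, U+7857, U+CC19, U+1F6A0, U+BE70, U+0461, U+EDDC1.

F0 A7 9D 88 E2 8B B9 E3 81 98 E7 A1 97 EC B0 99 F0 9F 9A A0 EB B9 B0 D1 A1 F3 AD B7 81

U+27748: 4-byte form → F0 A7 9D 88.
U+22F9: 3-byte form → E2 8B B9.
U+3058: 3-byte form → E3 81 98.
U+7857: 3-byte form → E7 A1 97.
U+CC19: 3-byte form → EC B0 99.
U+1F6A0: 4-byte form → F0 9F 9A A0.
U+BE70: 3-byte form → EB B9 B0.
U+0461: 2-byte form → D1 A1.
U+EDDC1: 4-byte form → F3 AD B7 81.
Concatenated (29 bytes): F0 A7 9D 88 E2 8B B9 E3 81 98 E7 A1 97 EC B0 99 F0 9F 9A A0 EB B9 B0 D1 A1 F3 AD B7 81.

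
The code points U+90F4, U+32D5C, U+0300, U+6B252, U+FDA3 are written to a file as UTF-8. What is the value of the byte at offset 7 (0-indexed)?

U+90F4 → 3-byte form E9 83 B4 at offsets 0–2.
U+32D5C → 4-byte form F0 B2 B5 9C at offsets 3–6.
U+0300 → 2-byte form CC 80 at offsets 7–8.
Offset 7 falls in char 3's range; it's byte 1 of CC 80 = 0xCC.

0xCC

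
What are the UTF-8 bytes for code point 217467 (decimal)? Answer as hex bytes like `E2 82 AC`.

F0 B5 85 BB

U+3517B = 0x3517B = 217467 decimal. In range U+10000–U+10FFFF → 4-byte form: 11110xxx 10xxxxxx 10xxxxxx 10xxxxxx.
Binary (21 bits): 000110101000101111011.
Split 3+6+6+6: 000 | 110101 | 000101 | 111011.
Byte 1: 11110000 = 0xF0.
Byte 2: 10110101 = 0xB5.
Byte 3: 10000101 = 0x85.
Byte 4: 10111011 = 0xBB.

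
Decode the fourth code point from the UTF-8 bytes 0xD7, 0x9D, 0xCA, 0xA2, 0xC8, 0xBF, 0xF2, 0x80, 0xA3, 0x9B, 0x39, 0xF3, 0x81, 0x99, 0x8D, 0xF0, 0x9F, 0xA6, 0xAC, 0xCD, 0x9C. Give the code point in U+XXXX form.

U+808DB

Offset 0: leading byte 0xD7 = 11010111 → 2-byte char #1 = D7 9D.
Offset 2: leading byte 0xCA = 11001010 → 2-byte char #2 = CA A2.
Offset 4: leading byte 0xC8 = 11001000 → 2-byte char #3 = C8 BF.
Offset 6: leading byte 0xF2 = 11110010 → 4-byte char #4 = F2 80 A3 9B.
Leading byte 0xF2 = 11110010 matches 11110xxx → 4-byte sequence.
Byte 1: 0xF2 = 11110010, payload 010 (3 bits).
Byte 2: 0x80 = 10000000 (10xxxxxx ✓), payload 000000.
Byte 3: 0xA3 = 10100011 (10xxxxxx ✓), payload 100011.
Byte 4: 0x9B = 10011011 (10xxxxxx ✓), payload 011011.
Concatenate: 010000000100011011011 = 0x808DB (21 bits → U+808DB).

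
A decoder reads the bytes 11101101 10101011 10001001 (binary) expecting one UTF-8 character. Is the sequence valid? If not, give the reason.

Structurally a 3-byte sequence; payload = 0xDAC9.
But 0xDAC9 is in U+D800–U+DFFF, the surrogate range. Surrogates are not Unicode scalar values and are forbidden in UTF-8.

invalid (encodes a surrogate (U+D800–U+DFFF))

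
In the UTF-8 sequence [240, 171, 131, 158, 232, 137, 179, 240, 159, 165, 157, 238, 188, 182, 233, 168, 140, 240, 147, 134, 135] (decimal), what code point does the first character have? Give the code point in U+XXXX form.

Offset 0: leading byte 0xF0 = 11110000 → 4-byte char #1 = F0 AB 83 9E.
Leading byte 0xF0 = 11110000 matches 11110xxx → 4-byte sequence.
Byte 1: 0xF0 = 11110000, payload 000 (3 bits).
Byte 2: 0xAB = 10101011 (10xxxxxx ✓), payload 101011.
Byte 3: 0x83 = 10000011 (10xxxxxx ✓), payload 000011.
Byte 4: 0x9E = 10011110 (10xxxxxx ✓), payload 011110.
Concatenate: 000101011000011011110 = 0x2B0DE (21 bits → U+2B0DE).

U+2B0DE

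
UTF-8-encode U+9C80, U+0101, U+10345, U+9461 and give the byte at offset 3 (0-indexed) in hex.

0xC4

U+9C80 → 3-byte form E9 B2 80 at offsets 0–2.
U+0101 → 2-byte form C4 81 at offsets 3–4.
Offset 3 falls in char 2's range; it's byte 1 of C4 81 = 0xC4.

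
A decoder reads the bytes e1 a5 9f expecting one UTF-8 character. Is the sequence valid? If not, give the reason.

valid

Leading byte 0xE1 = 11100001 → 3-byte form.
Continuation bytes 0xA5=10100101, 0x9F=10011111 all match 10xxxxxx.
Decoded value 0x195F is ≥ 0x800 (shortest form) and not a surrogate.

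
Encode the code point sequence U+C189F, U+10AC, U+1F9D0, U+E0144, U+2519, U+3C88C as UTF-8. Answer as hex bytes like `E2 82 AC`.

U+C189F: 4-byte form → F3 81 A2 9F.
U+10AC: 3-byte form → E1 82 AC.
U+1F9D0: 4-byte form → F0 9F A7 90.
U+E0144: 4-byte form → F3 A0 85 84.
U+2519: 3-byte form → E2 94 99.
U+3C88C: 4-byte form → F0 BC A2 8C.
Concatenated (22 bytes): F3 81 A2 9F E1 82 AC F0 9F A7 90 F3 A0 85 84 E2 94 99 F0 BC A2 8C.

F3 81 A2 9F E1 82 AC F0 9F A7 90 F3 A0 85 84 E2 94 99 F0 BC A2 8C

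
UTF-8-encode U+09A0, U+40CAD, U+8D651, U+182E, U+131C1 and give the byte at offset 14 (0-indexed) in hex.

U+09A0 → 3-byte form E0 A6 A0 at offsets 0–2.
U+40CAD → 4-byte form F1 80 B2 AD at offsets 3–6.
U+8D651 → 4-byte form F2 8D 99 91 at offsets 7–10.
U+182E → 3-byte form E1 A0 AE at offsets 11–13.
U+131C1 → 4-byte form F0 93 87 81 at offsets 14–17.
Offset 14 falls in char 5's range; it's byte 1 of F0 93 87 81 = 0xF0.

0xF0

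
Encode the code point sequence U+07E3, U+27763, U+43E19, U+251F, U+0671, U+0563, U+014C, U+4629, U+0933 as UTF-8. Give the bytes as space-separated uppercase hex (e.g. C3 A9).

DF A3 F0 A7 9D A3 F1 83 B8 99 E2 94 9F D9 B1 D5 A3 C5 8C E4 98 A9 E0 A4 B3

U+07E3: 2-byte form → DF A3.
U+27763: 4-byte form → F0 A7 9D A3.
U+43E19: 4-byte form → F1 83 B8 99.
U+251F: 3-byte form → E2 94 9F.
U+0671: 2-byte form → D9 B1.
U+0563: 2-byte form → D5 A3.
U+014C: 2-byte form → C5 8C.
U+4629: 3-byte form → E4 98 A9.
U+0933: 3-byte form → E0 A4 B3.
Concatenated (25 bytes): DF A3 F0 A7 9D A3 F1 83 B8 99 E2 94 9F D9 B1 D5 A3 C5 8C E4 98 A9 E0 A4 B3.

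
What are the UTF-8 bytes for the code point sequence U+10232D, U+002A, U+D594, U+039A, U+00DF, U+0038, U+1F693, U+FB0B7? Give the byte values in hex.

F4 82 8C AD 2A ED 96 94 CE 9A C3 9F 38 F0 9F 9A 93 F3 BB 82 B7

U+10232D: 4-byte form → F4 82 8C AD.
U+002A: 1-byte form → 2A.
U+D594: 3-byte form → ED 96 94.
U+039A: 2-byte form → CE 9A.
U+00DF: 2-byte form → C3 9F.
U+0038: 1-byte form → 38.
U+1F693: 4-byte form → F0 9F 9A 93.
U+FB0B7: 4-byte form → F3 BB 82 B7.
Concatenated (21 bytes): F4 82 8C AD 2A ED 96 94 CE 9A C3 9F 38 F0 9F 9A 93 F3 BB 82 B7.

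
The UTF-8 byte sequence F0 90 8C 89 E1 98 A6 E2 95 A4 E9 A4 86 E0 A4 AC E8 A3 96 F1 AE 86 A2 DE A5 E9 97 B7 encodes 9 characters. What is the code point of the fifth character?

U+092C

Offset 0: leading byte 0xF0 = 11110000 → 4-byte char #1 = F0 90 8C 89.
Offset 4: leading byte 0xE1 = 11100001 → 3-byte char #2 = E1 98 A6.
Offset 7: leading byte 0xE2 = 11100010 → 3-byte char #3 = E2 95 A4.
Offset 10: leading byte 0xE9 = 11101001 → 3-byte char #4 = E9 A4 86.
Offset 13: leading byte 0xE0 = 11100000 → 3-byte char #5 = E0 A4 AC.
Leading byte 0xE0 = 11100000 matches 1110xxxx → 3-byte sequence.
Byte 1: 0xE0 = 11100000, payload 0000 (4 bits).
Byte 2: 0xA4 = 10100100 (10xxxxxx ✓), payload 100100.
Byte 3: 0xAC = 10101100 (10xxxxxx ✓), payload 101100.
Concatenate: 0000100100101100 = 0x92C (16 bits → U+092C).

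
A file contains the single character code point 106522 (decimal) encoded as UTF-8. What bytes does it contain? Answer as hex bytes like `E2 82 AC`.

U+1A01A = 0x1A01A = 106522 decimal. In range U+10000–U+10FFFF → 4-byte form: 11110xxx 10xxxxxx 10xxxxxx 10xxxxxx.
Binary (21 bits): 000011010000000011010.
Split 3+6+6+6: 000 | 011010 | 000000 | 011010.
Byte 1: 11110000 = 0xF0.
Byte 2: 10011010 = 0x9A.
Byte 3: 10000000 = 0x80.
Byte 4: 10011010 = 0x9A.

F0 9A 80 9A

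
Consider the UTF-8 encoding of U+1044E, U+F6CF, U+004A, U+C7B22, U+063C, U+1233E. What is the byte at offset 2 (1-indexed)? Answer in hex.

0x90

1-indexed offset 2 is 0-indexed offset 1.
U+1044E → 4-byte form F0 90 91 8E at offsets 0–3.
Offset 1 falls in char 1's range; it's byte 2 of F0 90 91 8E = 0x90.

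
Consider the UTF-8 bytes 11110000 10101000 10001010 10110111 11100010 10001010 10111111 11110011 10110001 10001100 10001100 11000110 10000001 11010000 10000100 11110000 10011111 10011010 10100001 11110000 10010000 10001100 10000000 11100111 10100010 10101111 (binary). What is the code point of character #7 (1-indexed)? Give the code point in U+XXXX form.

U+10300

Offset 0: leading byte 0xF0 = 11110000 → 4-byte char #1 = F0 A8 8A B7.
Offset 4: leading byte 0xE2 = 11100010 → 3-byte char #2 = E2 8A BF.
Offset 7: leading byte 0xF3 = 11110011 → 4-byte char #3 = F3 B1 8C 8C.
Offset 11: leading byte 0xC6 = 11000110 → 2-byte char #4 = C6 81.
Offset 13: leading byte 0xD0 = 11010000 → 2-byte char #5 = D0 84.
Offset 15: leading byte 0xF0 = 11110000 → 4-byte char #6 = F0 9F 9A A1.
Offset 19: leading byte 0xF0 = 11110000 → 4-byte char #7 = F0 90 8C 80.
Leading byte 0xF0 = 11110000 matches 11110xxx → 4-byte sequence.
Byte 1: 0xF0 = 11110000, payload 000 (3 bits).
Byte 2: 0x90 = 10010000 (10xxxxxx ✓), payload 010000.
Byte 3: 0x8C = 10001100 (10xxxxxx ✓), payload 001100.
Byte 4: 0x80 = 10000000 (10xxxxxx ✓), payload 000000.
Concatenate: 000010000001100000000 = 0x10300 (21 bits → U+10300).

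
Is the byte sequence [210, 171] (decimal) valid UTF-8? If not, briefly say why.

valid

Leading byte 0xD2 = 11010010 → 2-byte form.
Continuation bytes 0xAB=10101011 all match 10xxxxxx.
Decoded value 0x4AB is ≥ 0x80 (shortest form) and not a surrogate.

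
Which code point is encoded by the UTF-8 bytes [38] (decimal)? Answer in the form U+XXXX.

U+0026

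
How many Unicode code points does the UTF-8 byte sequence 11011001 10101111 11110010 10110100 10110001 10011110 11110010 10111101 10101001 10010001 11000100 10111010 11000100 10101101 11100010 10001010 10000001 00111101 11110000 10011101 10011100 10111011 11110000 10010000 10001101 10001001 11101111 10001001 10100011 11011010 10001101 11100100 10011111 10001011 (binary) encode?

Byte at offset 0: 0xD9 = 11011001 → 2-byte char (#1). Advance 2.
Byte at offset 2: 0xF2 = 11110010 → 4-byte char (#2). Advance 4.
Byte at offset 6: 0xF2 = 11110010 → 4-byte char (#3). Advance 4.
Byte at offset 10: 0xC4 = 11000100 → 2-byte char (#4). Advance 2.
Byte at offset 12: 0xC4 = 11000100 → 2-byte char (#5). Advance 2.
Byte at offset 14: 0xE2 = 11100010 → 3-byte char (#6). Advance 3.
Byte at offset 17: 0x3D = 00111101 → 1-byte char (#7). Advance 1.
Byte at offset 18: 0xF0 = 11110000 → 4-byte char (#8). Advance 4.
Byte at offset 22: 0xF0 = 11110000 → 4-byte char (#9). Advance 4.
Byte at offset 26: 0xEF = 11101111 → 3-byte char (#10). Advance 3.
Byte at offset 29: 0xDA = 11011010 → 2-byte char (#11). Advance 2.
Byte at offset 31: 0xE4 = 11100100 → 3-byte char (#12). Advance 3.
Reached end at offset 34 after 12 code points.

12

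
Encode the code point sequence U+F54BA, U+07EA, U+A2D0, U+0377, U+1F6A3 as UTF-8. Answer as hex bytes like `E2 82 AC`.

U+F54BA: 4-byte form → F3 B5 92 BA.
U+07EA: 2-byte form → DF AA.
U+A2D0: 3-byte form → EA 8B 90.
U+0377: 2-byte form → CD B7.
U+1F6A3: 4-byte form → F0 9F 9A A3.
Concatenated (15 bytes): F3 B5 92 BA DF AA EA 8B 90 CD B7 F0 9F 9A A3.

F3 B5 92 BA DF AA EA 8B 90 CD B7 F0 9F 9A A3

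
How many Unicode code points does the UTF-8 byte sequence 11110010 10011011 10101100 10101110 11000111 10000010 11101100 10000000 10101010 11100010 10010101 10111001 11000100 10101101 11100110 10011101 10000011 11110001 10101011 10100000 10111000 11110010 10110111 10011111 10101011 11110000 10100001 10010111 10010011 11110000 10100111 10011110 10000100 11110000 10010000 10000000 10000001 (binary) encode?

Byte at offset 0: 0xF2 = 11110010 → 4-byte char (#1). Advance 4.
Byte at offset 4: 0xC7 = 11000111 → 2-byte char (#2). Advance 2.
Byte at offset 6: 0xEC = 11101100 → 3-byte char (#3). Advance 3.
Byte at offset 9: 0xE2 = 11100010 → 3-byte char (#4). Advance 3.
Byte at offset 12: 0xC4 = 11000100 → 2-byte char (#5). Advance 2.
Byte at offset 14: 0xE6 = 11100110 → 3-byte char (#6). Advance 3.
Byte at offset 17: 0xF1 = 11110001 → 4-byte char (#7). Advance 4.
Byte at offset 21: 0xF2 = 11110010 → 4-byte char (#8). Advance 4.
Byte at offset 25: 0xF0 = 11110000 → 4-byte char (#9). Advance 4.
Byte at offset 29: 0xF0 = 11110000 → 4-byte char (#10). Advance 4.
Byte at offset 33: 0xF0 = 11110000 → 4-byte char (#11). Advance 4.
Reached end at offset 37 after 11 code points.

11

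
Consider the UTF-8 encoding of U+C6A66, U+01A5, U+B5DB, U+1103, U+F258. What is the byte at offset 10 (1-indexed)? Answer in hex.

1-indexed offset 10 is 0-indexed offset 9.
U+C6A66 → 4-byte form F3 86 A9 A6 at offsets 0–3.
U+01A5 → 2-byte form C6 A5 at offsets 4–5.
U+B5DB → 3-byte form EB 97 9B at offsets 6–8.
U+1103 → 3-byte form E1 84 83 at offsets 9–11.
Offset 9 falls in char 4's range; it's byte 1 of E1 84 83 = 0xE1.

0xE1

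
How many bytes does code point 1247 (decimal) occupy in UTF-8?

U+04DF = 0x4DF. UTF-8 uses 1 byte below 0x80, 2 below 0x800, 3 below 0x10000, 4 up to 0x10FFFF. 0x4DF is in U+0080–U+07FF → 2 bytes.

2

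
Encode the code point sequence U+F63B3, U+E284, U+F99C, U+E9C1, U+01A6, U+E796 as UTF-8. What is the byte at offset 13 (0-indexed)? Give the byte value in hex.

U+F63B3 → 4-byte form F3 B6 8E B3 at offsets 0–3.
U+E284 → 3-byte form EE 8A 84 at offsets 4–6.
U+F99C → 3-byte form EF A6 9C at offsets 7–9.
U+E9C1 → 3-byte form EE A7 81 at offsets 10–12.
U+01A6 → 2-byte form C6 A6 at offsets 13–14.
Offset 13 falls in char 5's range; it's byte 1 of C6 A6 = 0xC6.

0xC6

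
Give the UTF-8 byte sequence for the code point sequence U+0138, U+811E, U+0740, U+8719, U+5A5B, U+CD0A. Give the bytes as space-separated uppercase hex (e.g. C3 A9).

U+0138: 2-byte form → C4 B8.
U+811E: 3-byte form → E8 84 9E.
U+0740: 2-byte form → DD 80.
U+8719: 3-byte form → E8 9C 99.
U+5A5B: 3-byte form → E5 A9 9B.
U+CD0A: 3-byte form → EC B4 8A.
Concatenated (16 bytes): C4 B8 E8 84 9E DD 80 E8 9C 99 E5 A9 9B EC B4 8A.

C4 B8 E8 84 9E DD 80 E8 9C 99 E5 A9 9B EC B4 8A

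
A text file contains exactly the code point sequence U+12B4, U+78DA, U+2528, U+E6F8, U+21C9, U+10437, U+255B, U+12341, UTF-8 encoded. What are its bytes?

E1 8A B4 E7 A3 9A E2 94 A8 EE 9B B8 E2 87 89 F0 90 90 B7 E2 95 9B F0 92 8D 81

U+12B4: 3-byte form → E1 8A B4.
U+78DA: 3-byte form → E7 A3 9A.
U+2528: 3-byte form → E2 94 A8.
U+E6F8: 3-byte form → EE 9B B8.
U+21C9: 3-byte form → E2 87 89.
U+10437: 4-byte form → F0 90 90 B7.
U+255B: 3-byte form → E2 95 9B.
U+12341: 4-byte form → F0 92 8D 81.
Concatenated (26 bytes): E1 8A B4 E7 A3 9A E2 94 A8 EE 9B B8 E2 87 89 F0 90 90 B7 E2 95 9B F0 92 8D 81.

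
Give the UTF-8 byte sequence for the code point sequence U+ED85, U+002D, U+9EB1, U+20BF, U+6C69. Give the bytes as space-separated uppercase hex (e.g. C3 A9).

U+ED85: 3-byte form → EE B6 85.
U+002D: 1-byte form → 2D.
U+9EB1: 3-byte form → E9 BA B1.
U+20BF: 3-byte form → E2 82 BF.
U+6C69: 3-byte form → E6 B1 A9.
Concatenated (13 bytes): EE B6 85 2D E9 BA B1 E2 82 BF E6 B1 A9.

EE B6 85 2D E9 BA B1 E2 82 BF E6 B1 A9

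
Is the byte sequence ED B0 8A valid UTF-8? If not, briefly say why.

invalid (encodes a surrogate (U+D800–U+DFFF))

Structurally a 3-byte sequence; payload = 0xDC0A.
But 0xDC0A is in U+D800–U+DFFF, the surrogate range. Surrogates are not Unicode scalar values and are forbidden in UTF-8.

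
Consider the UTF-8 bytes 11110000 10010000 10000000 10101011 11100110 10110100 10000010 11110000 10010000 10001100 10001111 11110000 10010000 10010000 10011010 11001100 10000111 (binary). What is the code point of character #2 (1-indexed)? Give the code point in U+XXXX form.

Offset 0: leading byte 0xF0 = 11110000 → 4-byte char #1 = F0 90 80 AB.
Offset 4: leading byte 0xE6 = 11100110 → 3-byte char #2 = E6 B4 82.
Leading byte 0xE6 = 11100110 matches 1110xxxx → 3-byte sequence.
Byte 1: 0xE6 = 11100110, payload 0110 (4 bits).
Byte 2: 0xB4 = 10110100 (10xxxxxx ✓), payload 110100.
Byte 3: 0x82 = 10000010 (10xxxxxx ✓), payload 000010.
Concatenate: 0110110100000010 = 0x6D02 (16 bits → U+6D02).

U+6D02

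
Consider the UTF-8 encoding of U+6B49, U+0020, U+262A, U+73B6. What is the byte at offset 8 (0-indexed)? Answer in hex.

0x8E

U+6B49 → 3-byte form E6 AD 89 at offsets 0–2.
U+0020 → 1-byte form 20 at offsets 3–3.
U+262A → 3-byte form E2 98 AA at offsets 4–6.
U+73B6 → 3-byte form E7 8E B6 at offsets 7–9.
Offset 8 falls in char 4's range; it's byte 2 of E7 8E B6 = 0x8E.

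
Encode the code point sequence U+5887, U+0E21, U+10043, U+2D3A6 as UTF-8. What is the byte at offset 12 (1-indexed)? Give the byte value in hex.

0xAD

1-indexed offset 12 is 0-indexed offset 11.
U+5887 → 3-byte form E5 A2 87 at offsets 0–2.
U+0E21 → 3-byte form E0 B8 A1 at offsets 3–5.
U+10043 → 4-byte form F0 90 81 83 at offsets 6–9.
U+2D3A6 → 4-byte form F0 AD 8E A6 at offsets 10–13.
Offset 11 falls in char 4's range; it's byte 2 of F0 AD 8E A6 = 0xAD.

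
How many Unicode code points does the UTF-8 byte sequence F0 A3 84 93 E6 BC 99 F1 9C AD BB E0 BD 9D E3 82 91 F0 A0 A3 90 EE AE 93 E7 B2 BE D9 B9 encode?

Byte at offset 0: 0xF0 = 11110000 → 4-byte char (#1). Advance 4.
Byte at offset 4: 0xE6 = 11100110 → 3-byte char (#2). Advance 3.
Byte at offset 7: 0xF1 = 11110001 → 4-byte char (#3). Advance 4.
Byte at offset 11: 0xE0 = 11100000 → 3-byte char (#4). Advance 3.
Byte at offset 14: 0xE3 = 11100011 → 3-byte char (#5). Advance 3.
Byte at offset 17: 0xF0 = 11110000 → 4-byte char (#6). Advance 4.
Byte at offset 21: 0xEE = 11101110 → 3-byte char (#7). Advance 3.
Byte at offset 24: 0xE7 = 11100111 → 3-byte char (#8). Advance 3.
Byte at offset 27: 0xD9 = 11011001 → 2-byte char (#9). Advance 2.
Reached end at offset 29 after 9 code points.

9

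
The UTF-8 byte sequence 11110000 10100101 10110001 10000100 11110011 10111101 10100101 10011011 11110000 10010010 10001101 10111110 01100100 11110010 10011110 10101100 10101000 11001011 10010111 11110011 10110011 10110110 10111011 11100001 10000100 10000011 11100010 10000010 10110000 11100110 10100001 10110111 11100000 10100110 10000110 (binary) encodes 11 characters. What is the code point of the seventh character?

Offset 0: leading byte 0xF0 = 11110000 → 4-byte char #1 = F0 A5 B1 84.
Offset 4: leading byte 0xF3 = 11110011 → 4-byte char #2 = F3 BD A5 9B.
Offset 8: leading byte 0xF0 = 11110000 → 4-byte char #3 = F0 92 8D BE.
Offset 12: leading byte 0x64 = 01100100 → 1-byte char #4 = 64.
Offset 13: leading byte 0xF2 = 11110010 → 4-byte char #5 = F2 9E AC A8.
Offset 17: leading byte 0xCB = 11001011 → 2-byte char #6 = CB 97.
Offset 19: leading byte 0xF3 = 11110011 → 4-byte char #7 = F3 B3 B6 BB.
Leading byte 0xF3 = 11110011 matches 11110xxx → 4-byte sequence.
Byte 1: 0xF3 = 11110011, payload 011 (3 bits).
Byte 2: 0xB3 = 10110011 (10xxxxxx ✓), payload 110011.
Byte 3: 0xB6 = 10110110 (10xxxxxx ✓), payload 110110.
Byte 4: 0xBB = 10111011 (10xxxxxx ✓), payload 111011.
Concatenate: 011110011110110111011 = 0xF3DBB (21 bits → U+F3DBB).

U+F3DBB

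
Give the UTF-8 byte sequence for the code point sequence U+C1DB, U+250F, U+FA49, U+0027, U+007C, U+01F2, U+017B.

U+C1DB: 3-byte form → EC 87 9B.
U+250F: 3-byte form → E2 94 8F.
U+FA49: 3-byte form → EF A9 89.
U+0027: 1-byte form → 27.
U+007C: 1-byte form → 7C.
U+01F2: 2-byte form → C7 B2.
U+017B: 2-byte form → C5 BB.
Concatenated (15 bytes): EC 87 9B E2 94 8F EF A9 89 27 7C C7 B2 C5 BB.

EC 87 9B E2 94 8F EF A9 89 27 7C C7 B2 C5 BB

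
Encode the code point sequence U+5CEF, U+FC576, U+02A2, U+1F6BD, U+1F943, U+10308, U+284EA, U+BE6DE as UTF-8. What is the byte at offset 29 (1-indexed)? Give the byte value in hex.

1-indexed offset 29 is 0-indexed offset 28.
U+5CEF → 3-byte form E5 B3 AF at offsets 0–2.
U+FC576 → 4-byte form F3 BC 95 B6 at offsets 3–6.
U+02A2 → 2-byte form CA A2 at offsets 7–8.
U+1F6BD → 4-byte form F0 9F 9A BD at offsets 9–12.
U+1F943 → 4-byte form F0 9F A5 83 at offsets 13–16.
U+10308 → 4-byte form F0 90 8C 88 at offsets 17–20.
U+284EA → 4-byte form F0 A8 93 AA at offsets 21–24.
U+BE6DE → 4-byte form F2 BE 9B 9E at offsets 25–28.
Offset 28 falls in char 8's range; it's byte 4 of F2 BE 9B 9E = 0x9E.

0x9E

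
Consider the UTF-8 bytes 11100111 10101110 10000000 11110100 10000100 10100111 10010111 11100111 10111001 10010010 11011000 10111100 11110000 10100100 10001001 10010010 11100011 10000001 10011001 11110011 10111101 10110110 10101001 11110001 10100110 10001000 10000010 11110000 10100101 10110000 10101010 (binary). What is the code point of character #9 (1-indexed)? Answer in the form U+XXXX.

U+25C2A

Offset 0: leading byte 0xE7 = 11100111 → 3-byte char #1 = E7 AE 80.
Offset 3: leading byte 0xF4 = 11110100 → 4-byte char #2 = F4 84 A7 97.
Offset 7: leading byte 0xE7 = 11100111 → 3-byte char #3 = E7 B9 92.
Offset 10: leading byte 0xD8 = 11011000 → 2-byte char #4 = D8 BC.
Offset 12: leading byte 0xF0 = 11110000 → 4-byte char #5 = F0 A4 89 92.
Offset 16: leading byte 0xE3 = 11100011 → 3-byte char #6 = E3 81 99.
Offset 19: leading byte 0xF3 = 11110011 → 4-byte char #7 = F3 BD B6 A9.
Offset 23: leading byte 0xF1 = 11110001 → 4-byte char #8 = F1 A6 88 82.
Offset 27: leading byte 0xF0 = 11110000 → 4-byte char #9 = F0 A5 B0 AA.
Leading byte 0xF0 = 11110000 matches 11110xxx → 4-byte sequence.
Byte 1: 0xF0 = 11110000, payload 000 (3 bits).
Byte 2: 0xA5 = 10100101 (10xxxxxx ✓), payload 100101.
Byte 3: 0xB0 = 10110000 (10xxxxxx ✓), payload 110000.
Byte 4: 0xAA = 10101010 (10xxxxxx ✓), payload 101010.
Concatenate: 000100101110000101010 = 0x25C2A (21 bits → U+25C2A).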